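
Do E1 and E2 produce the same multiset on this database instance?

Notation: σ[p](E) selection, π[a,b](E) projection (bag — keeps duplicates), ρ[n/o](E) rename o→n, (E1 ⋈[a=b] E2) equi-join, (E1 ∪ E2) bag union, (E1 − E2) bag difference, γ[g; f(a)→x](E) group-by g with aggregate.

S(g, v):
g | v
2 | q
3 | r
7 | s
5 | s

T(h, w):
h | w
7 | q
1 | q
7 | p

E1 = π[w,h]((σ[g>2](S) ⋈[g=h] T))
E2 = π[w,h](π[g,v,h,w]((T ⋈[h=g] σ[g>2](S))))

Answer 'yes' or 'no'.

E1 stepwise |·|:
  S → 4
  σ[g>2](S) → 3
  T → 3
  (σ[g>2](S) ⋈[g=h] T) → 2
  π[w,h]((σ[g>2](S) ⋈[g=h] T)) → 2
E2 stepwise |·|:
  T → 3
  S → 4
  σ[g>2](S) → 3
  (T ⋈[h=g] σ[g>2](S)) → 2
  π[g,v,h,w]((T ⋈[h=g] σ[g>2](S))) → 2
  π[w,h](π[g,v,h,w]((T ⋈[h=g] σ[g>2](S)))) → 2

E1 and E2 produce the same multiset:
w | h
p | 7
q | 7

yes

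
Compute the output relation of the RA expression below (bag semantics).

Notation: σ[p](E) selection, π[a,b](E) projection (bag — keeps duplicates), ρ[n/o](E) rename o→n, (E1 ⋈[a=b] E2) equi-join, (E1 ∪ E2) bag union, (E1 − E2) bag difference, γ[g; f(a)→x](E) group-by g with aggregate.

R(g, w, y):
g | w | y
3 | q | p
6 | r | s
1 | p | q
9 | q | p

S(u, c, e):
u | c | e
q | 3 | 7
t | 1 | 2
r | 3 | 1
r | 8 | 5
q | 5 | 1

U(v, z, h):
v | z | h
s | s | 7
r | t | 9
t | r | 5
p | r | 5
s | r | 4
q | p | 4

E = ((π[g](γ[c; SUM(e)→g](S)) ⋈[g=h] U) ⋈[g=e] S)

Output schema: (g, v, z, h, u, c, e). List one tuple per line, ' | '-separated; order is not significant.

Stepwise |·|:
  S → 5
  γ[c; SUM(e)→g](S) → 4
  π[g](γ[c; SUM(e)→g](S)) → 4
  U → 6
  (π[g](γ[c; SUM(e)→g](S)) ⋈[g=h] U) → 2
  S → 5
  ((π[g](γ[c; SUM(e)→g](S)) ⋈[g=h] U) ⋈[g=e] S) → 2

== RESULT ==
g | v | z | h | u | c | e
5 | p | r | 5 | r | 8 | 5
5 | t | r | 5 | r | 8 | 5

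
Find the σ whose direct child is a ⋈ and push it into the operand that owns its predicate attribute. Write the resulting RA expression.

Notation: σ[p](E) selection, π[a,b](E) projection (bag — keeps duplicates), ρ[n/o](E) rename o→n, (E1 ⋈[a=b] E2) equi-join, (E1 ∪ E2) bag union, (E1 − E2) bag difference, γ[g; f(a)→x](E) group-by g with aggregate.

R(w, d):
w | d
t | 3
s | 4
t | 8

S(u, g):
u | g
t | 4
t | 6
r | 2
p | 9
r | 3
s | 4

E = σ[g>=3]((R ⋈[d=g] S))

σ filters on g, owned by the right side.
E' = (R ⋈[d=g] σ[g>=3](S))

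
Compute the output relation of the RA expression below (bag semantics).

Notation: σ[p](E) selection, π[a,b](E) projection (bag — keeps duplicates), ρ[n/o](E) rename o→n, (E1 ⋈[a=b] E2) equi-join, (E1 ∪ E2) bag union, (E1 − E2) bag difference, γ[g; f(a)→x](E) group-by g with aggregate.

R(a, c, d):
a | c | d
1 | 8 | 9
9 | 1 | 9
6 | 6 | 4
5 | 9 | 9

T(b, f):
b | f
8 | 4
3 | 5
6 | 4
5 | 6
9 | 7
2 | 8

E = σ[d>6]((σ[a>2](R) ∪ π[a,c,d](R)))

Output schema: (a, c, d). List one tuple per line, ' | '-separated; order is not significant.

Stepwise |·|:
  R → 4
  σ[a>2](R) → 3
  R → 4
  π[a,c,d](R) → 4
  (σ[a>2](R) ∪ π[a,c,d](R)) → 7
  σ[d>6]((σ[a>2](R) ∪ π[a,c,d](R))) → 5

== RESULT ==
a | c | d
1 | 8 | 9
5 | 9 | 9
5 | 9 | 9
9 | 1 | 9
9 | 1 | 9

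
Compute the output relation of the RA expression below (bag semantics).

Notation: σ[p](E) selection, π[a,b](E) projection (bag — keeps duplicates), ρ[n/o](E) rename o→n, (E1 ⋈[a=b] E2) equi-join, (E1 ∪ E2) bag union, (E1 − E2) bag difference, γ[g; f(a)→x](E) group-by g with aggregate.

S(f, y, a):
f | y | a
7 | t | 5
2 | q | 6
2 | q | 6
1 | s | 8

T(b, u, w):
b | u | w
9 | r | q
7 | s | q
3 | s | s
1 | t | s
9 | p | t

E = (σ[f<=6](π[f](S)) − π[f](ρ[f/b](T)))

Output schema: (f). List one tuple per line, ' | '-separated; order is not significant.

Subexpression sizes:
  S → 4
  π[f](S) → 4
  σ[f<=6](π[f](S)) → 3
  T → 5
  ρ[f/b](T) → 5
  π[f](ρ[f/b](T)) → 5
  (σ[f<=6](π[f](S)) − π[f](ρ[f/b](T))) → 2

== RESULT ==
f
2
2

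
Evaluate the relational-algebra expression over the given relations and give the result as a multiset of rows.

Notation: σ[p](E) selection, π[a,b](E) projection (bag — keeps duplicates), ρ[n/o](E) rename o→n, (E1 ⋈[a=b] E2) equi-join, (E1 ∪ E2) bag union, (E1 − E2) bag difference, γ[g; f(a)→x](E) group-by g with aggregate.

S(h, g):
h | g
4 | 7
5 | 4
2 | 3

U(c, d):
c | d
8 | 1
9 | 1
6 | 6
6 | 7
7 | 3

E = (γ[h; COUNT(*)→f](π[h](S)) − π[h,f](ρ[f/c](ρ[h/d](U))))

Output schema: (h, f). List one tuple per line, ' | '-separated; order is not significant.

Row counts bottom-up:
  S → 3
  π[h](S) → 3
  γ[h; COUNT(*)→f](π[h](S)) → 3
  U → 5
  ρ[h/d](U) → 5
  ρ[f/c](ρ[h/d](U)) → 5
  π[h,f](ρ[f/c](ρ[h/d](U))) → 5
  (γ[h; COUNT(*)→f](π[h](S)) − π[h,f](ρ[f/c](ρ[h/d](U)))) → 3

== RESULT ==
h | f
2 | 1
4 | 1
5 | 1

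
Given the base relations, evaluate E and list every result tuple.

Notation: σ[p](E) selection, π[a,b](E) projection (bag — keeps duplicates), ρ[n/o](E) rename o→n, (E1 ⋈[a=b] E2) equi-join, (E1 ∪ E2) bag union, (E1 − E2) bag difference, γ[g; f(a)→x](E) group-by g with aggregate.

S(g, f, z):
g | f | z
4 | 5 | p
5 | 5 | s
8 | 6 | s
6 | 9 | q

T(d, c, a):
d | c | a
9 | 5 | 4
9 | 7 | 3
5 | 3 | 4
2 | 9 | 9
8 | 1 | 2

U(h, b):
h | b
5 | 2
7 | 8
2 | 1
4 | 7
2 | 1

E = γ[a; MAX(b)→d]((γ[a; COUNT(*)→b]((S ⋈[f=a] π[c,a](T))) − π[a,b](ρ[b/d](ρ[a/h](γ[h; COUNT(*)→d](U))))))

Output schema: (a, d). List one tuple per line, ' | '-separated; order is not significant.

Row counts bottom-up:
  S → 4
  T → 5
  π[c,a](T) → 5
  (S ⋈[f=a] π[c,a](T)) → 1
  γ[a; COUNT(*)→b]((S ⋈[f=a] π[c,a](T))) → 1
  U → 5
  γ[h; COUNT(*)→d](U) → 4
  ρ[a/h](γ[h; COUNT(*)→d](U)) → 4
  ρ[b/d](ρ[a/h](γ[h; COUNT(*)→d](U))) → 4
  π[a,b](ρ[b/d](ρ[a/h](γ[h; COUNT(*)→d](U)))) → 4
  (γ[a; COUNT(*)→b]((S ⋈[f=a] π[c,a](T))) − π[a,b](ρ[b/d](ρ[a/h](γ[h; COUNT(*)→d](U))))) → 1
  γ[a; MAX(b)→d]((γ[a; COUNT(*)→b]((S ⋈[f=a] π[c,a](T))) − π[a,b](ρ[b/d](ρ[a/h](γ[h; COUNT(*)→d](U)))))) → 1

== RESULT ==
a | d
9 | 1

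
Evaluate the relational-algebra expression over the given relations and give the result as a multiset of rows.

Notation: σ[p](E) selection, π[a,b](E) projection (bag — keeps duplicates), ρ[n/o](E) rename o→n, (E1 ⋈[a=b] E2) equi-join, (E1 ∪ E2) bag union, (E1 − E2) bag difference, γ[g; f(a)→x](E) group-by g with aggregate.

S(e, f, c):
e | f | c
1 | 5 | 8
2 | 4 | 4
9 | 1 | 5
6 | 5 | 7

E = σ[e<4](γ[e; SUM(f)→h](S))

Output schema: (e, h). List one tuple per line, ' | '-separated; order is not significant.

Subexpression sizes:
  S → 4
  γ[e; SUM(f)→h](S) → 4
  σ[e<4](γ[e; SUM(f)→h](S)) → 2

== RESULT ==
e | h
1 | 5
2 | 4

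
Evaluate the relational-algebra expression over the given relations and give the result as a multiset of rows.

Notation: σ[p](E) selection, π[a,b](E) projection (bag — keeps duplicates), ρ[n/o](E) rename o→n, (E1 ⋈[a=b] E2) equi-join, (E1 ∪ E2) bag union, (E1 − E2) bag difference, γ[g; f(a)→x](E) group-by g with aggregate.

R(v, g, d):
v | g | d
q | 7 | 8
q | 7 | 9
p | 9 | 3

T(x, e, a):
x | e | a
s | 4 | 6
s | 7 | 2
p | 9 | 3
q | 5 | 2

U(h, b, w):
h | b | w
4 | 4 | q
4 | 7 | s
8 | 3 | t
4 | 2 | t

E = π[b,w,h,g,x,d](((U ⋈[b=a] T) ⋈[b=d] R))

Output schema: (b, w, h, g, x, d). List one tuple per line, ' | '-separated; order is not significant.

Stepwise |·|:
  U → 4
  T → 4
  (U ⋈[b=a] T) → 3
  R → 3
  ((U ⋈[b=a] T) ⋈[b=d] R) → 1
  π[b,w,h,g,x,d](((U ⋈[b=a] T) ⋈[b=d] R)) → 1

== RESULT ==
b | w | h | g | x | d
3 | t | 8 | 9 | p | 3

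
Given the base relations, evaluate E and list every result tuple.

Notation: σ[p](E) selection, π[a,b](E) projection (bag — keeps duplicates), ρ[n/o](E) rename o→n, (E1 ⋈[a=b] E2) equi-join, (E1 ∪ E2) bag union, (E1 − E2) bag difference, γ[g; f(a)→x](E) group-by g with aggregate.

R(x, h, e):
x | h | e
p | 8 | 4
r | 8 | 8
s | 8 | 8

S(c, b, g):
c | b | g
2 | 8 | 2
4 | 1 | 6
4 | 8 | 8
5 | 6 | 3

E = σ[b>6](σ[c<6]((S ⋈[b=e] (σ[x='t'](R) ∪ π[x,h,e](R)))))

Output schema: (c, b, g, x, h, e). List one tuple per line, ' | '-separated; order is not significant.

Subexpression sizes:
  S → 4
  R → 3
  σ[x='t'](R) → 0
  R → 3
  π[x,h,e](R) → 3
  (σ[x='t'](R) ∪ π[x,h,e](R)) → 3
  (S ⋈[b=e] (σ[x='t'](R) ∪ π[x,h,e](R))) → 4
  σ[c<6]((S ⋈[b=e] (σ[x='t'](R) ∪ π[x,h,e](R)))) → 4
  σ[b>6](σ[c<6]((S ⋈[b=e] (σ[x='t'](R) ∪ π[x,h,e](R))))) → 4

== RESULT ==
c | b | g | x | h | e
2 | 8 | 2 | r | 8 | 8
2 | 8 | 2 | s | 8 | 8
4 | 8 | 8 | r | 8 | 8
4 | 8 | 8 | s | 8 | 8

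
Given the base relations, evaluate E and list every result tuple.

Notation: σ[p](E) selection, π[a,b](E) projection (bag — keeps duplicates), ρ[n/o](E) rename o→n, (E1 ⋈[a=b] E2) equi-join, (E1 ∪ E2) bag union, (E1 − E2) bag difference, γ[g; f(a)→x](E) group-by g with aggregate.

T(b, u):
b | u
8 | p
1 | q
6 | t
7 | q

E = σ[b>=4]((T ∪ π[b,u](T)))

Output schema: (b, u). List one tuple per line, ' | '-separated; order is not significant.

Stepwise |·|:
  T → 4
  T → 4
  π[b,u](T) → 4
  (T ∪ π[b,u](T)) → 8
  σ[b>=4]((T ∪ π[b,u](T))) → 6

== RESULT ==
b | u
6 | t
6 | t
7 | q
7 | q
8 | p
8 | p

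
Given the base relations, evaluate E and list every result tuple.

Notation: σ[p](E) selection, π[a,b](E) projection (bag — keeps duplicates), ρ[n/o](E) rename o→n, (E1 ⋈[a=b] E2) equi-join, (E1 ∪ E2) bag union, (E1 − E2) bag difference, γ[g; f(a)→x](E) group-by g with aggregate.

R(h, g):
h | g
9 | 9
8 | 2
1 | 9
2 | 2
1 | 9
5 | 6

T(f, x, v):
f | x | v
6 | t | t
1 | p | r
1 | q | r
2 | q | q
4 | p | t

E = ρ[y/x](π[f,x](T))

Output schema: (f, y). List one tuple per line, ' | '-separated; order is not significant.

Row counts bottom-up:
  T → 5
  π[f,x](T) → 5
  ρ[y/x](π[f,x](T)) → 5

== RESULT ==
f | y
1 | p
1 | q
2 | q
4 | p
6 | t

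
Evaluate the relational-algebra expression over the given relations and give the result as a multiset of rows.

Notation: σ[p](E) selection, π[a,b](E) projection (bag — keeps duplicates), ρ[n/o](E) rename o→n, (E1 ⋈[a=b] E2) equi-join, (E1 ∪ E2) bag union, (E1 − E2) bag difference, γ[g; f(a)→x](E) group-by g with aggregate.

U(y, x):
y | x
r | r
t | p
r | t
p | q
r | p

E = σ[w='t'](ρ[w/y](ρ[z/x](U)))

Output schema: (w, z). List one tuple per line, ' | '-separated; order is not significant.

Row counts bottom-up:
  U → 5
  ρ[z/x](U) → 5
  ρ[w/y](ρ[z/x](U)) → 5
  σ[w='t'](ρ[w/y](ρ[z/x](U))) → 1

== RESULT ==
w | z
t | p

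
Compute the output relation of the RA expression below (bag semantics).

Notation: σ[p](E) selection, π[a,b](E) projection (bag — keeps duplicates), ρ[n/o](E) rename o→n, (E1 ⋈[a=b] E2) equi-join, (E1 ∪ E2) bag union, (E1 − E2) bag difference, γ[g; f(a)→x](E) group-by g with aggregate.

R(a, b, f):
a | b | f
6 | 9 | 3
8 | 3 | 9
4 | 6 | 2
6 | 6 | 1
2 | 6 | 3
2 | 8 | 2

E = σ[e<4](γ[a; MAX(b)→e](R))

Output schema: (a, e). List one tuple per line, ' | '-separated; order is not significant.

Stepwise |·|:
  R → 6
  γ[a; MAX(b)→e](R) → 4
  σ[e<4](γ[a; MAX(b)→e](R)) → 1

== RESULT ==
a | e
8 | 3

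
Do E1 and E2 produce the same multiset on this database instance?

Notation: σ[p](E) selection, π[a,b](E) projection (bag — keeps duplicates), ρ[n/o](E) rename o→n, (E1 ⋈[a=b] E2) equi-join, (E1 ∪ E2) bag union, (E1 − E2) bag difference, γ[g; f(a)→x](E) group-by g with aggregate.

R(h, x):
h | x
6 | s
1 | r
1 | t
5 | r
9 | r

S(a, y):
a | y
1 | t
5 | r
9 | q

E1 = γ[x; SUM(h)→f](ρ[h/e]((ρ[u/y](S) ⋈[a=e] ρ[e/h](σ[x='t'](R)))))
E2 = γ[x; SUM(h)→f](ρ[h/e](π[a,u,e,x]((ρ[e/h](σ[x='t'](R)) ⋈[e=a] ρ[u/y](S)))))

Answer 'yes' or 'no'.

E1 per-node cardinality:
  S → 3
  ρ[u/y](S) → 3
  R → 5
  σ[x='t'](R) → 1
  ρ[e/h](σ[x='t'](R)) → 1
  (ρ[u/y](S) ⋈[a=e] ρ[e/h](σ[x='t'](R))) → 1
  ρ[h/e]((ρ[u/y](S) ⋈[a=e] ρ[e/h](σ[x='t'](R)))) → 1
  γ[x; SUM(h)→f](ρ[h/e]((ρ[u/y](S) ⋈[a=e] ρ[e/h](σ[x='t'](R))))) → 1
E2 per-node cardinality:
  R → 5
  σ[x='t'](R) → 1
  ρ[e/h](σ[x='t'](R)) → 1
  S → 3
  ρ[u/y](S) → 3
  (ρ[e/h](σ[x='t'](R)) ⋈[e=a] ρ[u/y](S)) → 1
  π[a,u,e,x]((ρ[e/h](σ[x='t'](R)) ⋈[e=a] ρ[u/y](S))) → 1
  ρ[h/e](π[a,u,e,x]((ρ[e/h](σ[x='t'](R)) ⋈[e=a] ρ[u/y](S)))) → 1
  γ[x; SUM(h)→f](ρ[h/e](π[a,u,e,x]((ρ[e/h](σ[x='t'](R)) ⋈[e=a] ρ[u/y](S))))) → 1

E1 and E2 produce the same multiset:
x | f
t | 1

yes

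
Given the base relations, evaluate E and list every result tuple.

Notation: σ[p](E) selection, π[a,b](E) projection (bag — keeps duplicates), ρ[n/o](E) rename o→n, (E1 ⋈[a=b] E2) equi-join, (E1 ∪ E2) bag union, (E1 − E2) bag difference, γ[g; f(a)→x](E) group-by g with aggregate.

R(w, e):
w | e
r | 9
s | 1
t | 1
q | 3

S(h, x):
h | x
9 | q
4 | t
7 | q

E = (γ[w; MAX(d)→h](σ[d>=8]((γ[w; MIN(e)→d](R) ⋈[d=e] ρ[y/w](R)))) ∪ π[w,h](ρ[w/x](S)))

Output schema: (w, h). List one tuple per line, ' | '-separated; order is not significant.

Per-node cardinality:
  R → 4
  γ[w; MIN(e)→d](R) → 4
  R → 4
  ρ[y/w](R) → 4
  (γ[w; MIN(e)→d](R) ⋈[d=e] ρ[y/w](R)) → 6
  σ[d>=8]((γ[w; MIN(e)→d](R) ⋈[d=e] ρ[y/w](R))) → 1
  γ[w; MAX(d)→h](σ[d>=8]((γ[w; MIN(e)→d](R) ⋈[d=e] ρ[y/w](R)))) → 1
  S → 3
  ρ[w/x](S) → 3
  π[w,h](ρ[w/x](S)) → 3
  (γ[w; MAX(d)→h](σ[d>=8]((γ[w; MIN(e)→d](R) ⋈[d=e] ρ[y/w](R)))) ∪ π[w,h](ρ[w/x](S))) → 4

== RESULT ==
w | h
q | 7
q | 9
r | 9
t | 4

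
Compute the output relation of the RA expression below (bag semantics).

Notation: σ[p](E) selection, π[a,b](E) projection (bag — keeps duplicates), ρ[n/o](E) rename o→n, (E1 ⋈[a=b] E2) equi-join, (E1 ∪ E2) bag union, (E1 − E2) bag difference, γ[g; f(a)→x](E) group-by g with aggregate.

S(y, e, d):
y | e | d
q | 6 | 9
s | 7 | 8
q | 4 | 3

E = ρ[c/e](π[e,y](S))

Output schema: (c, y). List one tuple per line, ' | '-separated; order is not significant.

Subexpression sizes:
  S → 3
  π[e,y](S) → 3
  ρ[c/e](π[e,y](S)) → 3

== RESULT ==
c | y
4 | q
6 | q
7 | s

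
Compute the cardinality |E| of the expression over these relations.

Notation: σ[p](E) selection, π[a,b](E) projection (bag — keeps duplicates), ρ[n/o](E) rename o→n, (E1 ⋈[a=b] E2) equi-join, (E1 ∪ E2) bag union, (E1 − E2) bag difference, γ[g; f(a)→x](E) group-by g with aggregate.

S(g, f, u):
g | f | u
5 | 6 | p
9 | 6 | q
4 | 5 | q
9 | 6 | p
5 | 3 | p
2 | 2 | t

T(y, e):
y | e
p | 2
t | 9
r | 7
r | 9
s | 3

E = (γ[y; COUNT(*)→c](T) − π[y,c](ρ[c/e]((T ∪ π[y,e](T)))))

Per-node cardinality:
  T → 5
  γ[y; COUNT(*)→c](T) → 4
  T → 5
  T → 5
  π[y,e](T) → 5
  (T ∪ π[y,e](T)) → 10
  ρ[c/e]((T ∪ π[y,e](T))) → 10
  π[y,c](ρ[c/e]((T ∪ π[y,e](T)))) → 10
  (γ[y; COUNT(*)→c](T) − π[y,c](ρ[c/e]((T ∪ π[y,e](T))))) → 4

|E| = 4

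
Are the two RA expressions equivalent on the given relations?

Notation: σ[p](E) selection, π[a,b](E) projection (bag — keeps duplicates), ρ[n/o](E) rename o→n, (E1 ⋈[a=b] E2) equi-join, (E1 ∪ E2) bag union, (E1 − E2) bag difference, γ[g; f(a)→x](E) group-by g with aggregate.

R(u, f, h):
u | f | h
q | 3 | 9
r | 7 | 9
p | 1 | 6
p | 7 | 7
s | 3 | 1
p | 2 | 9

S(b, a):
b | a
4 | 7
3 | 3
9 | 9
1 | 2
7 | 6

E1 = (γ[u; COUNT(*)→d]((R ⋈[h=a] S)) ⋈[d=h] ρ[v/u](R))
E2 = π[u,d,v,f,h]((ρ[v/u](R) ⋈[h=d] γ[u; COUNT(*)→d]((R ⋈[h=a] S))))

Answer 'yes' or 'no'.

E1 subexpression sizes:
  R → 6
  S → 5
  (R ⋈[h=a] S) → 5
  γ[u; COUNT(*)→d]((R ⋈[h=a] S)) → 3
  R → 6
  ρ[v/u](R) → 6
  (γ[u; COUNT(*)→d]((R ⋈[h=a] S)) ⋈[d=h] ρ[v/u](R)) → 2
E2 subexpression sizes:
  R → 6
  ρ[v/u](R) → 6
  R → 6
  S → 5
  (R ⋈[h=a] S) → 5
  γ[u; COUNT(*)→d]((R ⋈[h=a] S)) → 3
  (ρ[v/u](R) ⋈[h=d] γ[u; COUNT(*)→d]((R ⋈[h=a] S))) → 2
  π[u,d,v,f,h]((ρ[v/u](R) ⋈[h=d] γ[u; COUNT(*)→d]((R ⋈[h=a] S)))) → 2

E1 and E2 produce the same multiset:
u | d | v | f | h
q | 1 | s | 3 | 1
r | 1 | s | 3 | 1

yes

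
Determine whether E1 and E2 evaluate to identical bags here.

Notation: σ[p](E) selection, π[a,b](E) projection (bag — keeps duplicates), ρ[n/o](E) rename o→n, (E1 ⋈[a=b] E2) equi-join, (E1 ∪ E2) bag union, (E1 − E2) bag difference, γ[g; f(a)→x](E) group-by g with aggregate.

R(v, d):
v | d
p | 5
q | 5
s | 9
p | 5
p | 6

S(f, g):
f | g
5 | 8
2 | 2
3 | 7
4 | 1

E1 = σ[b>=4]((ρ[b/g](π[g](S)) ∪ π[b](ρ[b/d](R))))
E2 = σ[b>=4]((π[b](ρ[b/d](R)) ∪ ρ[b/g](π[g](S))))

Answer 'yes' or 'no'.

E1 row counts bottom-up:
  S → 4
  π[g](S) → 4
  ρ[b/g](π[g](S)) → 4
  R → 5
  ρ[b/d](R) → 5
  π[b](ρ[b/d](R)) → 5
  (ρ[b/g](π[g](S)) ∪ π[b](ρ[b/d](R))) → 9
  σ[b>=4]((ρ[b/g](π[g](S)) ∪ π[b](ρ[b/d](R)))) → 7
E2 row counts bottom-up:
  R → 5
  ρ[b/d](R) → 5
  π[b](ρ[b/d](R)) → 5
  S → 4
  π[g](S) → 4
  ρ[b/g](π[g](S)) → 4
  (π[b](ρ[b/d](R)) ∪ ρ[b/g](π[g](S))) → 9
  σ[b>=4]((π[b](ρ[b/d](R)) ∪ ρ[b/g](π[g](S)))) → 7

E1 and E2 produce the same multiset:
b
5
5
5
6
7
8
9

yes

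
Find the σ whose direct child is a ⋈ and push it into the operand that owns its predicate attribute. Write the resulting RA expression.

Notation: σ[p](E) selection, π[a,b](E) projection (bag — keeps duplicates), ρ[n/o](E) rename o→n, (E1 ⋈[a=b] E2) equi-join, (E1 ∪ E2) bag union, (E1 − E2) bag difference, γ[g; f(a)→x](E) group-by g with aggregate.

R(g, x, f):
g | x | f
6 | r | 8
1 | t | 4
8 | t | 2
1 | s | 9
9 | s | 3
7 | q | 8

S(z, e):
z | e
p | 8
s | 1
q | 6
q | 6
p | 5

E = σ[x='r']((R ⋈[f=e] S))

σ filters on x, owned by the left side.
E' = (σ[x='r'](R) ⋈[f=e] S)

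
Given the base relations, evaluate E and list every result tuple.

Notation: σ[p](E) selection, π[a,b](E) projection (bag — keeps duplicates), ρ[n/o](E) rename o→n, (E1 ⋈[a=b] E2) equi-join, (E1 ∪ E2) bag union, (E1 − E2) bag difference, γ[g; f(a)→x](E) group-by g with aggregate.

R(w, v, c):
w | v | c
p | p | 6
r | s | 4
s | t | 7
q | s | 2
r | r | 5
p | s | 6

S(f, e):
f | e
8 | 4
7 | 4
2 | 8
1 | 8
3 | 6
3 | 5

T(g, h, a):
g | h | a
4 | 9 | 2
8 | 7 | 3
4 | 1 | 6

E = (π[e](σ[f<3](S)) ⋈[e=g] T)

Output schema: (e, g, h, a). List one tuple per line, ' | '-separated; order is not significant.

Stepwise |·|:
  S → 6
  σ[f<3](S) → 2
  π[e](σ[f<3](S)) → 2
  T → 3
  (π[e](σ[f<3](S)) ⋈[e=g] T) → 2

== RESULT ==
e | g | h | a
8 | 8 | 7 | 3
8 | 8 | 7 | 3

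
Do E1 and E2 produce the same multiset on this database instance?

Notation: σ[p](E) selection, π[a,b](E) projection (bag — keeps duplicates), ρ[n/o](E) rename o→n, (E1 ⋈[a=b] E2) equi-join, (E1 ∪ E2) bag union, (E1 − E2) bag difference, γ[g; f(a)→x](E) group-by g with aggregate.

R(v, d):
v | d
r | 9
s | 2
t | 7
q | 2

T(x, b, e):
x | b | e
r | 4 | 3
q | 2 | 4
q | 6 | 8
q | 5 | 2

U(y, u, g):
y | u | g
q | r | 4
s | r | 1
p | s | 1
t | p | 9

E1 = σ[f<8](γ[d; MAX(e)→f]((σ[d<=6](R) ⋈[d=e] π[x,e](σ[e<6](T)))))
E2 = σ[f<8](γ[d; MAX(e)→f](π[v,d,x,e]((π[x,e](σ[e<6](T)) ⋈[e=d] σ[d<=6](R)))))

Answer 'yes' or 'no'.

E1 subexpression sizes:
  R → 4
  σ[d<=6](R) → 2
  T → 4
  σ[e<6](T) → 3
  π[x,e](σ[e<6](T)) → 3
  (σ[d<=6](R) ⋈[d=e] π[x,e](σ[e<6](T))) → 2
  γ[d; MAX(e)→f]((σ[d<=6](R) ⋈[d=e] π[x,e](σ[e<6](T)))) → 1
  σ[f<8](γ[d; MAX(e)→f]((σ[d<=6](R) ⋈[d=e] π[x,e](σ[e<6](T))))) → 1
E2 subexpression sizes:
  T → 4
  σ[e<6](T) → 3
  π[x,e](σ[e<6](T)) → 3
  R → 4
  σ[d<=6](R) → 2
  (π[x,e](σ[e<6](T)) ⋈[e=d] σ[d<=6](R)) → 2
  π[v,d,x,e]((π[x,e](σ[e<6](T)) ⋈[e=d] σ[d<=6](R))) → 2
  γ[d; MAX(e)→f](π[v,d,x,e]((π[x,e](σ[e<6](T)) ⋈[e=d] σ[d<=6](R)))) → 1
  σ[f<8](γ[d; MAX(e)→f](π[v,d,x,e]((π[x,e](σ[e<6](T)) ⋈[e=d] σ[d<=6](R))))) → 1

E1 and E2 produce the same multiset:
d | f
2 | 2

yes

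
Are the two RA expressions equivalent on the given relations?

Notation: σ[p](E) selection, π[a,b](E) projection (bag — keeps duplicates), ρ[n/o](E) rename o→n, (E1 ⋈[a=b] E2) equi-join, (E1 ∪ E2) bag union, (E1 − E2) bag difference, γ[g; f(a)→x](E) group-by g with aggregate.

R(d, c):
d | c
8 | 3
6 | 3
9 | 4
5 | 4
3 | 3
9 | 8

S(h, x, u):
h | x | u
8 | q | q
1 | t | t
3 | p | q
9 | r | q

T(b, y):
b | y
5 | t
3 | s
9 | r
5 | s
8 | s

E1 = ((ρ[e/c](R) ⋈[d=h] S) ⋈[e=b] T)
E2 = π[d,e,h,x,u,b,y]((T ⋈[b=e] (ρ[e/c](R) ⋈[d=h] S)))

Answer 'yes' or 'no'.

E1 subexpression sizes:
  R → 6
  ρ[e/c](R) → 6
  S → 4
  (ρ[e/c](R) ⋈[d=h] S) → 4
  T → 5
  ((ρ[e/c](R) ⋈[d=h] S) ⋈[e=b] T) → 3
E2 subexpression sizes:
  T → 5
  R → 6
  ρ[e/c](R) → 6
  S → 4
  (ρ[e/c](R) ⋈[d=h] S) → 4
  (T ⋈[b=e] (ρ[e/c](R) ⋈[d=h] S)) → 3
  π[d,e,h,x,u,b,y]((T ⋈[b=e] (ρ[e/c](R) ⋈[d=h] S))) → 3

E1 and E2 produce the same multiset:
d | e | h | x | u | b | y
3 | 3 | 3 | p | q | 3 | s
8 | 3 | 8 | q | q | 3 | s
9 | 8 | 9 | r | q | 8 | s

yes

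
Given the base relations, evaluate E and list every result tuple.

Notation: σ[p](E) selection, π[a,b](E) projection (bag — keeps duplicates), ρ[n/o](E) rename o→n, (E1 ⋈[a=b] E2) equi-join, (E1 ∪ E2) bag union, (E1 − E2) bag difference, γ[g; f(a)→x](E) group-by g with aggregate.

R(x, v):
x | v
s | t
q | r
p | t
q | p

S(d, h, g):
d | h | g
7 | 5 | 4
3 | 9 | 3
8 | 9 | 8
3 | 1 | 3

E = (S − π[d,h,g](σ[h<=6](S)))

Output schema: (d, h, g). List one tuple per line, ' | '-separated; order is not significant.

Per-node cardinality:
  S → 4
  S → 4
  σ[h<=6](S) → 2
  π[d,h,g](σ[h<=6](S)) → 2
  (S − π[d,h,g](σ[h<=6](S))) → 2

== RESULT ==
d | h | g
3 | 9 | 3
8 | 9 | 8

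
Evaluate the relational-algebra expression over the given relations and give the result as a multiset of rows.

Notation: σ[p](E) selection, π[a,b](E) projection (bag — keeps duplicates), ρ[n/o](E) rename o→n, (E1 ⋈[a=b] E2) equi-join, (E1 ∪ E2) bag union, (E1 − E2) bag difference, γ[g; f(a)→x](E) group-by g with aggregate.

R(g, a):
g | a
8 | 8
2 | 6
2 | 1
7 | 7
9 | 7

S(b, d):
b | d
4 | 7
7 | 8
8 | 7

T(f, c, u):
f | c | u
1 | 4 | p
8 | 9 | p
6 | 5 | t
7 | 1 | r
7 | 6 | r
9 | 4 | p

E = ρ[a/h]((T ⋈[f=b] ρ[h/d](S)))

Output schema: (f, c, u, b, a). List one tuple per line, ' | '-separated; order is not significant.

Per-node cardinality:
  T → 6
  S → 3
  ρ[h/d](S) → 3
  (T ⋈[f=b] ρ[h/d](S)) → 3
  ρ[a/h]((T ⋈[f=b] ρ[h/d](S))) → 3

== RESULT ==
f | c | u | b | a
7 | 1 | r | 7 | 8
7 | 6 | r | 7 | 8
8 | 9 | p | 8 | 7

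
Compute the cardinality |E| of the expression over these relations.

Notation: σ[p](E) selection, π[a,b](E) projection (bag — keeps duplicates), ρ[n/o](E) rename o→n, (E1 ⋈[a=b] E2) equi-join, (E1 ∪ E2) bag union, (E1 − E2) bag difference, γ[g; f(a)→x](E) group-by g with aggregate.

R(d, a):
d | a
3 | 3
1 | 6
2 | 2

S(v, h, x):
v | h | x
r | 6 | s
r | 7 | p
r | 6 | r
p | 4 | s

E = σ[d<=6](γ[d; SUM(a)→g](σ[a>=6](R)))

Stepwise |·|:
  R → 3
  σ[a>=6](R) → 1
  γ[d; SUM(a)→g](σ[a>=6](R)) → 1
  σ[d<=6](γ[d; SUM(a)→g](σ[a>=6](R))) → 1

|E| = 1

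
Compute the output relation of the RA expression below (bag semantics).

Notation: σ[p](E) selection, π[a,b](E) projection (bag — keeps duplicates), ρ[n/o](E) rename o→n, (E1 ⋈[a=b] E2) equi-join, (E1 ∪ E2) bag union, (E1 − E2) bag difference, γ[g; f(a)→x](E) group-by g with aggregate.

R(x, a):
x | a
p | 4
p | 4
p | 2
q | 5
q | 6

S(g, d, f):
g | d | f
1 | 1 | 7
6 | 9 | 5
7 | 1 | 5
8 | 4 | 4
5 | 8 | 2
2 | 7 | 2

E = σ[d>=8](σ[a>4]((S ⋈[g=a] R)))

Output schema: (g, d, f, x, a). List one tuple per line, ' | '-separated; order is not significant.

Stepwise |·|:
  S → 6
  R → 5
  (S ⋈[g=a] R) → 3
  σ[a>4]((S ⋈[g=a] R)) → 2
  σ[d>=8](σ[a>4]((S ⋈[g=a] R))) → 2

== RESULT ==
g | d | f | x | a
5 | 8 | 2 | q | 5
6 | 9 | 5 | q | 6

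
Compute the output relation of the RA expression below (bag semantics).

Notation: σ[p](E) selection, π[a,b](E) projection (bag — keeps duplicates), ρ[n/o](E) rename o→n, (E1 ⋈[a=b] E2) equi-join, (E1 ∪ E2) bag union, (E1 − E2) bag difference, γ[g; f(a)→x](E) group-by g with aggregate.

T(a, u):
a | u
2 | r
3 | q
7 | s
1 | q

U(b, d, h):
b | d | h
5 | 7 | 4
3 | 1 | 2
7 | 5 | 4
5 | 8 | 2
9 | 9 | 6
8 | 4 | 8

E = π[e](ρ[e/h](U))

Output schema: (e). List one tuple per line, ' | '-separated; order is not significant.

Subexpression sizes:
  U → 6
  ρ[e/h](U) → 6
  π[e](ρ[e/h](U)) → 6

== RESULT ==
e
2
2
4
4
6
8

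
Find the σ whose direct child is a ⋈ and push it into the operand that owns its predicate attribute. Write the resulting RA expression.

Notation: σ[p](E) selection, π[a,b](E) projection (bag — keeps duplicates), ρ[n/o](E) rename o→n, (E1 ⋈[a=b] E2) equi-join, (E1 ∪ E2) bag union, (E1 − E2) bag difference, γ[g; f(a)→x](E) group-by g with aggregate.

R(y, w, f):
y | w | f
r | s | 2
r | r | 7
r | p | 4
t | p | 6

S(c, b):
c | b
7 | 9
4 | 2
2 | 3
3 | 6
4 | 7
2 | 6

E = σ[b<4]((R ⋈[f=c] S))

σ filters on b, owned by the right side.
E' = (R ⋈[f=c] σ[b<4](S))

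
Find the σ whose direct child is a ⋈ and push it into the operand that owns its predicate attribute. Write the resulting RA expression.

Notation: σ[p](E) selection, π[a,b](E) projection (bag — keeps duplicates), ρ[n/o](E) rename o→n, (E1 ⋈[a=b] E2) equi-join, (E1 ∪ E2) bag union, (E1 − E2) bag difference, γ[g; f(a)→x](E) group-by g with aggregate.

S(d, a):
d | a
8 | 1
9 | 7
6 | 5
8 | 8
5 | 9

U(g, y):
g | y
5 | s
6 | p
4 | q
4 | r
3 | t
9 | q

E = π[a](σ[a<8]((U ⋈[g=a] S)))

σ filters on a, owned by the right side.
E' = π[a]((U ⋈[g=a] σ[a<8](S)))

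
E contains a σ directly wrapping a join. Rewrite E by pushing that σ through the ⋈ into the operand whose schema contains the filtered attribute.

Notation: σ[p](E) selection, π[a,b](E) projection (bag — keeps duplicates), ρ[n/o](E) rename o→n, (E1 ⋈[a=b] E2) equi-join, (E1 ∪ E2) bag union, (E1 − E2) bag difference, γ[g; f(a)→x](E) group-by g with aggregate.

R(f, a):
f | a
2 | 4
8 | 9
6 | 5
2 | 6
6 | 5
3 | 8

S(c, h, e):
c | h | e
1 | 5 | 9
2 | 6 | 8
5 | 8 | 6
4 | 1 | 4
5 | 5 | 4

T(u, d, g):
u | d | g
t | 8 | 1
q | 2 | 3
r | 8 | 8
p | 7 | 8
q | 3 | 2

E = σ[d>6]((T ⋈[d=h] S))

σ filters on d, owned by the left side.
E' = (σ[d>6](T) ⋈[d=h] S)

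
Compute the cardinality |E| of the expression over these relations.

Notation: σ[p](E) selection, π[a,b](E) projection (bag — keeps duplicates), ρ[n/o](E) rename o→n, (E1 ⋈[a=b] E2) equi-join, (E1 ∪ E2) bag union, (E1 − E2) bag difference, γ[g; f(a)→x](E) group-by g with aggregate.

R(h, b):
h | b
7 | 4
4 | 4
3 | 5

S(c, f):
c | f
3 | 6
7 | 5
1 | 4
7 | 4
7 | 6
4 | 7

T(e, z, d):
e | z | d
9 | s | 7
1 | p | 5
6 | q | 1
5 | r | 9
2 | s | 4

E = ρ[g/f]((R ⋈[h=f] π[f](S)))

Subexpression sizes:
  R → 3
  S → 6
  π[f](S) → 6
  (R ⋈[h=f] π[f](S)) → 3
  ρ[g/f]((R ⋈[h=f] π[f](S))) → 3

|E| = 3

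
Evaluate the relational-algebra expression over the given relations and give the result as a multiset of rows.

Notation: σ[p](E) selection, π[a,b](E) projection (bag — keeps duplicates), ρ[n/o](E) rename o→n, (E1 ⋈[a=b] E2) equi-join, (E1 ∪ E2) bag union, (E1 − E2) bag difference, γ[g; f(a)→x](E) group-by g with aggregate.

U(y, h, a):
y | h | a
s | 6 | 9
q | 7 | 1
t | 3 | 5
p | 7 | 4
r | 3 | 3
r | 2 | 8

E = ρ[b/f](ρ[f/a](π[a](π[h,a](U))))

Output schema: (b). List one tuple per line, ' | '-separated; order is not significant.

Stepwise |·|:
  U → 6
  π[h,a](U) → 6
  π[a](π[h,a](U)) → 6
  ρ[f/a](π[a](π[h,a](U))) → 6
  ρ[b/f](ρ[f/a](π[a](π[h,a](U)))) → 6

== RESULT ==
b
1
3
4
5
8
9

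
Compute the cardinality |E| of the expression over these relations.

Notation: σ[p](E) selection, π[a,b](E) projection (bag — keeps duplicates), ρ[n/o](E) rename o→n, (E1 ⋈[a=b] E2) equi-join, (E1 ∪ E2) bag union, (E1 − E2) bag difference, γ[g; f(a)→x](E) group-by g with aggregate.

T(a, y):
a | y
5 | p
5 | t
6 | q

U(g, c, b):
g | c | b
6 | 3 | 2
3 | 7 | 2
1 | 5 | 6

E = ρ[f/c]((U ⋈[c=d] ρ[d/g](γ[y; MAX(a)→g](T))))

Subexpression sizes:
  U → 3
  T → 3
  γ[y; MAX(a)→g](T) → 3
  ρ[d/g](γ[y; MAX(a)→g](T)) → 3
  (U ⋈[c=d] ρ[d/g](γ[y; MAX(a)→g](T))) → 2
  ρ[f/c]((U ⋈[c=d] ρ[d/g](γ[y; MAX(a)→g](T)))) → 2

|E| = 2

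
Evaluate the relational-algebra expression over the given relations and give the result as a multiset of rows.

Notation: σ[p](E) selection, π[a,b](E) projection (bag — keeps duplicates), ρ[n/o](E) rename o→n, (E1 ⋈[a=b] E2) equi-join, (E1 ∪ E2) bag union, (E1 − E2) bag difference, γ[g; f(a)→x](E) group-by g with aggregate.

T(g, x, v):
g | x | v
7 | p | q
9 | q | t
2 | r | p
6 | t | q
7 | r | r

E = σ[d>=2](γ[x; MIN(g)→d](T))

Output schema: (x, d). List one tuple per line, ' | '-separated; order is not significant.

Stepwise |·|:
  T → 5
  γ[x; MIN(g)→d](T) → 4
  σ[d>=2](γ[x; MIN(g)→d](T)) → 4

== RESULT ==
x | d
p | 7
q | 9
r | 2
t | 6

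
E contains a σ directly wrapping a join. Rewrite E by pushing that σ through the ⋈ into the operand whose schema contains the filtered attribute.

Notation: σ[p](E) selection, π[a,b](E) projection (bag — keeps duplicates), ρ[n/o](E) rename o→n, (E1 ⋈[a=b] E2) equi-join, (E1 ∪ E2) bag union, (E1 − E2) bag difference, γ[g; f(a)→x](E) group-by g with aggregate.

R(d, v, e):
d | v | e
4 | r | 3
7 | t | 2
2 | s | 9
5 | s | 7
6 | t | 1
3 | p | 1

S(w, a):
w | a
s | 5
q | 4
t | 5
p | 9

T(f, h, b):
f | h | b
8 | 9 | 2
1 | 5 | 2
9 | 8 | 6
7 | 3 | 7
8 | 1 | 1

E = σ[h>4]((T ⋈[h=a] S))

σ filters on h, owned by the left side.
E' = (σ[h>4](T) ⋈[h=a] S)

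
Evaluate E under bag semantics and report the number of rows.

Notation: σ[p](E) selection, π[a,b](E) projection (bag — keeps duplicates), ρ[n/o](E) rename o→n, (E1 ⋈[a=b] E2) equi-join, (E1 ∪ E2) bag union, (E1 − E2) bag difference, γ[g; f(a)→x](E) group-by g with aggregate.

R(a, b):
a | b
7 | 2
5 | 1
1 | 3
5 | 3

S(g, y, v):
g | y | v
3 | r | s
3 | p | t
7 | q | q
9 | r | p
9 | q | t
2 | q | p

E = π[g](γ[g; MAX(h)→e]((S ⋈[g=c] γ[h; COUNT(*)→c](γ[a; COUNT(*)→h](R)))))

Stepwise |·|:
  S → 6
  R → 4
  γ[a; COUNT(*)→h](R) → 3
  γ[h; COUNT(*)→c](γ[a; COUNT(*)→h](R)) → 2
  (S ⋈[g=c] γ[h; COUNT(*)→c](γ[a; COUNT(*)→h](R))) → 1
  γ[g; MAX(h)→e]((S ⋈[g=c] γ[h; COUNT(*)→c](γ[a; COUNT(*)→h](R)))) → 1
  π[g](γ[g; MAX(h)→e]((S ⋈[g=c] γ[h; COUNT(*)→c](γ[a; COUNT(*)→h](R))))) → 1

|E| = 1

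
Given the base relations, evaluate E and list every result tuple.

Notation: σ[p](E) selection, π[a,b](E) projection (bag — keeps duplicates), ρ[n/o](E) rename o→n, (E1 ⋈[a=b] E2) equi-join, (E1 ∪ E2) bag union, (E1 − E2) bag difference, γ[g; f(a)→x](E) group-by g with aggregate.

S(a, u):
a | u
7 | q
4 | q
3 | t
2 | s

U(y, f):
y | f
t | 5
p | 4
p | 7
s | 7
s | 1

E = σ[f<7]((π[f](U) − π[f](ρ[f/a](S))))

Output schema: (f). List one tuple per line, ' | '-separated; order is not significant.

Row counts bottom-up:
  U → 5
  π[f](U) → 5
  S → 4
  ρ[f/a](S) → 4
  π[f](ρ[f/a](S)) → 4
  (π[f](U) − π[f](ρ[f/a](S))) → 3
  σ[f<7]((π[f](U) − π[f](ρ[f/a](S)))) → 2

== RESULT ==
f
1
5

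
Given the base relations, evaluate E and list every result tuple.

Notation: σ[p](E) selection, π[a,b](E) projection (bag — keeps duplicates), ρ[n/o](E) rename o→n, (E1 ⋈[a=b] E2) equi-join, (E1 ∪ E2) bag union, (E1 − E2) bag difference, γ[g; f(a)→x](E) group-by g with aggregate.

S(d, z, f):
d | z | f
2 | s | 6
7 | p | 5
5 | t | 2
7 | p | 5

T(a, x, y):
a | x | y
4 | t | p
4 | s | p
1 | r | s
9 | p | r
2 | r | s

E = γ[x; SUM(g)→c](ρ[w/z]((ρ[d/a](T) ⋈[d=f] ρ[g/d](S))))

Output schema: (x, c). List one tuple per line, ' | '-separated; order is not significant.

Stepwise |·|:
  T → 5
  ρ[d/a](T) → 5
  S → 4
  ρ[g/d](S) → 4
  (ρ[d/a](T) ⋈[d=f] ρ[g/d](S)) → 1
  ρ[w/z]((ρ[d/a](T) ⋈[d=f] ρ[g/d](S))) → 1
  γ[x; SUM(g)→c](ρ[w/z]((ρ[d/a](T) ⋈[d=f] ρ[g/d](S)))) → 1

== RESULT ==
x | c
r | 5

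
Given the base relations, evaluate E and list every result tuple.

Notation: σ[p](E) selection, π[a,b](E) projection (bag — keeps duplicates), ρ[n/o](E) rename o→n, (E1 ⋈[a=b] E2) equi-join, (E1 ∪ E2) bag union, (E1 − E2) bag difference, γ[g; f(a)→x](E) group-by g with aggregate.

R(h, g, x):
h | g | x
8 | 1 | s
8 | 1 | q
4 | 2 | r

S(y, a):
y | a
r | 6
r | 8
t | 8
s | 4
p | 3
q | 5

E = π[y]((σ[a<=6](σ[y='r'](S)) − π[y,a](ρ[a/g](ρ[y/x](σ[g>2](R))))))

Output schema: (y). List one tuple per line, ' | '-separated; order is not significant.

Subexpression sizes:
  S → 6
  σ[y='r'](S) → 2
  σ[a<=6](σ[y='r'](S)) → 1
  R → 3
  σ[g>2](R) → 0
  ρ[y/x](σ[g>2](R)) → 0
  ρ[a/g](ρ[y/x](σ[g>2](R))) → 0
  π[y,a](ρ[a/g](ρ[y/x](σ[g>2](R)))) → 0
  (σ[a<=6](σ[y='r'](S)) − π[y,a](ρ[a/g](ρ[y/x](σ[g>2](R))))) → 1
  π[y]((σ[a<=6](σ[y='r'](S)) − π[y,a](ρ[a/g](ρ[y/x](σ[g>2](R)))))) → 1

== RESULT ==
y
r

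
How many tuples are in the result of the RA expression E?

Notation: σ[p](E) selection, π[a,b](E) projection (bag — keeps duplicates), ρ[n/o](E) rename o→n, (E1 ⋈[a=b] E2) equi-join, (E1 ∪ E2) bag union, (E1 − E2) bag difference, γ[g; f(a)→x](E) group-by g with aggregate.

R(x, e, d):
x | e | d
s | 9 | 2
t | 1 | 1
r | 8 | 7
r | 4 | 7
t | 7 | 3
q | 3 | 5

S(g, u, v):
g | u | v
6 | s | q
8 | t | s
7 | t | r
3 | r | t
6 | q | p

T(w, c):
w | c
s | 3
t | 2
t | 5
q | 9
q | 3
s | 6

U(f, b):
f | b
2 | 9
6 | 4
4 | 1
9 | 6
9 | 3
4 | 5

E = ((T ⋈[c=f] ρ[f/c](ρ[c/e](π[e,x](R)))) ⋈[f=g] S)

Per-node cardinality:
  T → 6
  R → 6
  π[e,x](R) → 6
  ρ[c/e](π[e,x](R)) → 6
  ρ[f/c](ρ[c/e](π[e,x](R))) → 6
  (T ⋈[c=f] ρ[f/c](ρ[c/e](π[e,x](R)))) → 3
  S → 5
  ((T ⋈[c=f] ρ[f/c](ρ[c/e](π[e,x](R)))) ⋈[f=g] S) → 2

|E| = 2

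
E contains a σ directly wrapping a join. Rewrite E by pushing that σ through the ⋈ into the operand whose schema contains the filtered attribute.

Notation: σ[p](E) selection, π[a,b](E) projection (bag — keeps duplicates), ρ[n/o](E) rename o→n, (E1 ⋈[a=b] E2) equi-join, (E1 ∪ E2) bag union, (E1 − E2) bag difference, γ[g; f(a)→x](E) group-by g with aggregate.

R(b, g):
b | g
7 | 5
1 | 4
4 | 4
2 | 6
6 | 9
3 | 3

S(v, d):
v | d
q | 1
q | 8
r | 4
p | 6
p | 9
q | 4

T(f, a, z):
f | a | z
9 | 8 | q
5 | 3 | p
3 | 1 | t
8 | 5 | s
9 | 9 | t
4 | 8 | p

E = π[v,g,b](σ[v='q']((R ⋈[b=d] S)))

σ filters on v, owned by the right side.
E' = π[v,g,b]((R ⋈[b=d] σ[v='q'](S)))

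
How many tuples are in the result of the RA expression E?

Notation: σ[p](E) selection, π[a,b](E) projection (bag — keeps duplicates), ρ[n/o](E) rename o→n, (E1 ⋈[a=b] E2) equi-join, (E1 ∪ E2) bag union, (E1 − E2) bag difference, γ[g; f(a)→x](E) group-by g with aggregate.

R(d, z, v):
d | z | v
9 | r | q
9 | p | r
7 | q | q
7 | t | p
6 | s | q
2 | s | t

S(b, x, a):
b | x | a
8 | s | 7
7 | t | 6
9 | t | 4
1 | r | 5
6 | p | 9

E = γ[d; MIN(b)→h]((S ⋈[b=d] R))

Stepwise |·|:
  S → 5
  R → 6
  (S ⋈[b=d] R) → 5
  γ[d; MIN(b)→h]((S ⋈[b=d] R)) → 3

|E| = 3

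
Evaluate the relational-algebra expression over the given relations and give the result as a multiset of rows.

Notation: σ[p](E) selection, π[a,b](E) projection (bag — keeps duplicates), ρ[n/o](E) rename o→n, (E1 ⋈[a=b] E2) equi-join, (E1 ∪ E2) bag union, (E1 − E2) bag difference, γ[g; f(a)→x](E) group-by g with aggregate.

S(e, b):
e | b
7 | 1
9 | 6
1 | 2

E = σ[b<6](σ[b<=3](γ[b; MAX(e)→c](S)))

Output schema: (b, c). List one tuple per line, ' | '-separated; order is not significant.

Subexpression sizes:
  S → 3
  γ[b; MAX(e)→c](S) → 3
  σ[b<=3](γ[b; MAX(e)→c](S)) → 2
  σ[b<6](σ[b<=3](γ[b; MAX(e)→c](S))) → 2

== RESULT ==
b | c
1 | 7
2 | 1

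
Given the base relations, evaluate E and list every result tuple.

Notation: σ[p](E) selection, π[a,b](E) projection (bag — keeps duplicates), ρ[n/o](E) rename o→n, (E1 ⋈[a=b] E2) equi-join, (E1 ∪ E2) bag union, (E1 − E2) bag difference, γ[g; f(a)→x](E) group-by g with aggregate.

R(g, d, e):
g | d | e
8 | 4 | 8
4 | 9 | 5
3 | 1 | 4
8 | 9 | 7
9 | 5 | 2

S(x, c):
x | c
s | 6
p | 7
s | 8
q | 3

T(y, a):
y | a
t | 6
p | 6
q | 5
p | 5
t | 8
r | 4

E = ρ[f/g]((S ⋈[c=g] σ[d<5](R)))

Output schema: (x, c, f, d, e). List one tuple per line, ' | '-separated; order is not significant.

Subexpression sizes:
  S → 4
  R → 5
  σ[d<5](R) → 2
  (S ⋈[c=g] σ[d<5](R)) → 2
  ρ[f/g]((S ⋈[c=g] σ[d<5](R))) → 2

== RESULT ==
x | c | f | d | e
q | 3 | 3 | 1 | 4
s | 8 | 8 | 4 | 8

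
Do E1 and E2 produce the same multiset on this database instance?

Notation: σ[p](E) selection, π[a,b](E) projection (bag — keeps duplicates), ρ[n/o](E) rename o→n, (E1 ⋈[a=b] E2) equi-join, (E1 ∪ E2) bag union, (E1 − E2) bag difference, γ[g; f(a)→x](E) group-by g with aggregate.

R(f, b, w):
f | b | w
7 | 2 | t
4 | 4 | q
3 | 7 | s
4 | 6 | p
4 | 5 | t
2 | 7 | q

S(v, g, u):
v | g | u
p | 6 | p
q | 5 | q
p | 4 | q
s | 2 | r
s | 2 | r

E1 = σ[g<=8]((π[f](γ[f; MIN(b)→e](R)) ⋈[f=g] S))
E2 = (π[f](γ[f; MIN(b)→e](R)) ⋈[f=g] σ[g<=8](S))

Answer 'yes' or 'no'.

E1 subexpression sizes:
  R → 6
  γ[f; MIN(b)→e](R) → 4
  π[f](γ[f; MIN(b)→e](R)) → 4
  S → 5
  (π[f](γ[f; MIN(b)→e](R)) ⋈[f=g] S) → 3
  σ[g<=8]((π[f](γ[f; MIN(b)→e](R)) ⋈[f=g] S)) → 3
E2 subexpression sizes:
  R → 6
  γ[f; MIN(b)→e](R) → 4
  π[f](γ[f; MIN(b)→e](R)) → 4
  S → 5
  σ[g<=8](S) → 5
  (π[f](γ[f; MIN(b)→e](R)) ⋈[f=g] σ[g<=8](S)) → 3

E1 and E2 produce the same multiset:
f | v | g | u
2 | s | 2 | r
2 | s | 2 | r
4 | p | 4 | q

yes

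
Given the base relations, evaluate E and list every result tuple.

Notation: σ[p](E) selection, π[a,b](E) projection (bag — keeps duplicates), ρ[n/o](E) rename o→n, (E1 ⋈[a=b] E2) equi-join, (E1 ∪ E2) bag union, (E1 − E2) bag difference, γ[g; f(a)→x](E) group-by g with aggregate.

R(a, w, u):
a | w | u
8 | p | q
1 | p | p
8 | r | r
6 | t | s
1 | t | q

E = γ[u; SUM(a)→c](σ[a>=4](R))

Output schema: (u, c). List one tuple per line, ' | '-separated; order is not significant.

Per-node cardinality:
  R → 5
  σ[a>=4](R) → 3
  γ[u; SUM(a)→c](σ[a>=4](R)) → 3

== RESULT ==
u | c
q | 8
r | 8
s | 6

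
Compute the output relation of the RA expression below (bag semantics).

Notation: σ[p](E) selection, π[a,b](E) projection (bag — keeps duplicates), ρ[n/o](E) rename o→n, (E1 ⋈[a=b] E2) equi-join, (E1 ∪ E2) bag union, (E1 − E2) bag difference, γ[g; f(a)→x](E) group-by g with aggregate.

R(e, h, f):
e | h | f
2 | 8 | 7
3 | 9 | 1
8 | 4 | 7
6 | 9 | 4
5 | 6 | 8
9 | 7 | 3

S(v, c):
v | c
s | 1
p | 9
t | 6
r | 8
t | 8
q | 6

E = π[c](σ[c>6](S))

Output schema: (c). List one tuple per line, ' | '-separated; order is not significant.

Per-node cardinality:
  S → 6
  σ[c>6](S) → 3
  π[c](σ[c>6](S)) → 3

== RESULT ==
c
8
8
9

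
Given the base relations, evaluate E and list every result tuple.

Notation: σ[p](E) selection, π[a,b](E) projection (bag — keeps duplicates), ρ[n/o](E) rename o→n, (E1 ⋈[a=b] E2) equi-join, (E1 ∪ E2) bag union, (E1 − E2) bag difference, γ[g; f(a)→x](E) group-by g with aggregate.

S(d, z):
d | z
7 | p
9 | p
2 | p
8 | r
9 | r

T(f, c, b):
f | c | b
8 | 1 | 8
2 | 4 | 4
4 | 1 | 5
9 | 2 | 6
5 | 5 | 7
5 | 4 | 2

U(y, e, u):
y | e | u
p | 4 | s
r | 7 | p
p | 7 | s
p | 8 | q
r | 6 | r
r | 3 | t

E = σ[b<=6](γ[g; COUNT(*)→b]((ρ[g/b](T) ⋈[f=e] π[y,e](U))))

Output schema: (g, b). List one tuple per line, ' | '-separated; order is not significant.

Stepwise |·|:
  T → 6
  ρ[g/b](T) → 6
  U → 6
  π[y,e](U) → 6
  (ρ[g/b](T) ⋈[f=e] π[y,e](U)) → 2
  γ[g; COUNT(*)→b]((ρ[g/b](T) ⋈[f=e] π[y,e](U))) → 2
  σ[b<=6](γ[g; COUNT(*)→b]((ρ[g/b](T) ⋈[f=e] π[y,e](U)))) → 2

== RESULT ==
g | b
5 | 1
8 | 1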